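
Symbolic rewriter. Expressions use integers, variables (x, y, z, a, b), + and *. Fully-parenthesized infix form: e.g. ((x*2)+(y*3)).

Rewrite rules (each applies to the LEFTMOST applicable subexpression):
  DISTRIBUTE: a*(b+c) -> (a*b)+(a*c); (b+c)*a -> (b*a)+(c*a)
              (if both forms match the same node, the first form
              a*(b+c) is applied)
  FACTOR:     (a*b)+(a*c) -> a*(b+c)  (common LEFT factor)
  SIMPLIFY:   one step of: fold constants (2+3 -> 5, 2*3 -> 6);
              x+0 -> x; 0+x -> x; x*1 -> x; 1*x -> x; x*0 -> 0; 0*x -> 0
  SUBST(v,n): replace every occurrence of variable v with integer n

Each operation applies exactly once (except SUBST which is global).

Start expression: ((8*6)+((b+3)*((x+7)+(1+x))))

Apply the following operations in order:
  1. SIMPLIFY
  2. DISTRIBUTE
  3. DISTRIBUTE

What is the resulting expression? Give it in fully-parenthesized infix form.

Start: ((8*6)+((b+3)*((x+7)+(1+x))))
Apply SIMPLIFY at L (target: (8*6)): ((8*6)+((b+3)*((x+7)+(1+x)))) -> (48+((b+3)*((x+7)+(1+x))))
Apply DISTRIBUTE at R (target: ((b+3)*((x+7)+(1+x)))): (48+((b+3)*((x+7)+(1+x)))) -> (48+(((b+3)*(x+7))+((b+3)*(1+x))))
Apply DISTRIBUTE at RL (target: ((b+3)*(x+7))): (48+(((b+3)*(x+7))+((b+3)*(1+x)))) -> (48+((((b+3)*x)+((b+3)*7))+((b+3)*(1+x))))

Answer: (48+((((b+3)*x)+((b+3)*7))+((b+3)*(1+x))))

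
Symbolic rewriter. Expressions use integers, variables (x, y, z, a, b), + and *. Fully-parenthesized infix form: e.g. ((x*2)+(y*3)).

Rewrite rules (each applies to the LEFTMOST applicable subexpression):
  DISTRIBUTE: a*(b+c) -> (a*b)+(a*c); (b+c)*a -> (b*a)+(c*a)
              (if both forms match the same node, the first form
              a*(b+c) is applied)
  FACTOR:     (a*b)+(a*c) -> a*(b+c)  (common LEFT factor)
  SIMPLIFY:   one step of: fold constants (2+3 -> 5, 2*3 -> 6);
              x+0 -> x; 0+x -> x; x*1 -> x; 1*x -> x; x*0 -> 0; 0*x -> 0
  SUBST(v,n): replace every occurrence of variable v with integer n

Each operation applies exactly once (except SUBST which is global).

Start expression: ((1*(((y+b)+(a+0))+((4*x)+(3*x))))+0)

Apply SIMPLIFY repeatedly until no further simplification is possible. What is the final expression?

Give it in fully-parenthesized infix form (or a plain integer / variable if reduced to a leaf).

Start: ((1*(((y+b)+(a+0))+((4*x)+(3*x))))+0)
Step 1: at root: ((1*(((y+b)+(a+0))+((4*x)+(3*x))))+0) -> (1*(((y+b)+(a+0))+((4*x)+(3*x)))); overall: ((1*(((y+b)+(a+0))+((4*x)+(3*x))))+0) -> (1*(((y+b)+(a+0))+((4*x)+(3*x))))
Step 2: at root: (1*(((y+b)+(a+0))+((4*x)+(3*x)))) -> (((y+b)+(a+0))+((4*x)+(3*x))); overall: (1*(((y+b)+(a+0))+((4*x)+(3*x)))) -> (((y+b)+(a+0))+((4*x)+(3*x)))
Step 3: at LR: (a+0) -> a; overall: (((y+b)+(a+0))+((4*x)+(3*x))) -> (((y+b)+a)+((4*x)+(3*x)))
Fixed point: (((y+b)+a)+((4*x)+(3*x)))

Answer: (((y+b)+a)+((4*x)+(3*x)))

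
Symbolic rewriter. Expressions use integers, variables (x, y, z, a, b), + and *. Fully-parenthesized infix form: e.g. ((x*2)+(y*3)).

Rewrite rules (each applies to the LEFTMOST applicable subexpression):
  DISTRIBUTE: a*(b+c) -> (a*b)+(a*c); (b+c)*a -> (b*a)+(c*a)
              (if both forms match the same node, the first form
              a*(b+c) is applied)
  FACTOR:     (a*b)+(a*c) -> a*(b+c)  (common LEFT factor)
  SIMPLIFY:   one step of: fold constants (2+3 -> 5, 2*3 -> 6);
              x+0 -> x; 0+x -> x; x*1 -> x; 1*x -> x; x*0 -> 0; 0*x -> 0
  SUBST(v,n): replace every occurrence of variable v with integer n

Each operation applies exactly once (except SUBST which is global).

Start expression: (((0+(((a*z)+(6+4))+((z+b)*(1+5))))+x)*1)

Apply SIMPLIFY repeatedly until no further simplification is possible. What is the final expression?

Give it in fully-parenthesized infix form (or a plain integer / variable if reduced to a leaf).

Start: (((0+(((a*z)+(6+4))+((z+b)*(1+5))))+x)*1)
Step 1: at root: (((0+(((a*z)+(6+4))+((z+b)*(1+5))))+x)*1) -> ((0+(((a*z)+(6+4))+((z+b)*(1+5))))+x); overall: (((0+(((a*z)+(6+4))+((z+b)*(1+5))))+x)*1) -> ((0+(((a*z)+(6+4))+((z+b)*(1+5))))+x)
Step 2: at L: (0+(((a*z)+(6+4))+((z+b)*(1+5)))) -> (((a*z)+(6+4))+((z+b)*(1+5))); overall: ((0+(((a*z)+(6+4))+((z+b)*(1+5))))+x) -> ((((a*z)+(6+4))+((z+b)*(1+5)))+x)
Step 3: at LLR: (6+4) -> 10; overall: ((((a*z)+(6+4))+((z+b)*(1+5)))+x) -> ((((a*z)+10)+((z+b)*(1+5)))+x)
Step 4: at LRR: (1+5) -> 6; overall: ((((a*z)+10)+((z+b)*(1+5)))+x) -> ((((a*z)+10)+((z+b)*6))+x)
Fixed point: ((((a*z)+10)+((z+b)*6))+x)

Answer: ((((a*z)+10)+((z+b)*6))+x)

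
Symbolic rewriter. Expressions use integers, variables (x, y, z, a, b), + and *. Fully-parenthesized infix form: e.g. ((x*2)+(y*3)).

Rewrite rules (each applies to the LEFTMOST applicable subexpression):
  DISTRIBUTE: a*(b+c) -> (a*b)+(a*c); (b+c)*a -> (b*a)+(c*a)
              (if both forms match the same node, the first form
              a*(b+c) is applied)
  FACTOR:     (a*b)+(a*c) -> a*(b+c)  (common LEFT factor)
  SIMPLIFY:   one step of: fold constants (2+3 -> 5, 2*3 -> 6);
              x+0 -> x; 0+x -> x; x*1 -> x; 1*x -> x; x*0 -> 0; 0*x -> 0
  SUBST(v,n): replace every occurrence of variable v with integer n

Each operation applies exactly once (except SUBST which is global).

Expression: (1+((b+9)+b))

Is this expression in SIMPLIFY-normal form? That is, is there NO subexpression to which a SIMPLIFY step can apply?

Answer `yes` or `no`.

Expression: (1+((b+9)+b))
Scanning for simplifiable subexpressions (pre-order)...
  at root: (1+((b+9)+b)) (not simplifiable)
  at R: ((b+9)+b) (not simplifiable)
  at RL: (b+9) (not simplifiable)
Result: no simplifiable subexpression found -> normal form.

Answer: yes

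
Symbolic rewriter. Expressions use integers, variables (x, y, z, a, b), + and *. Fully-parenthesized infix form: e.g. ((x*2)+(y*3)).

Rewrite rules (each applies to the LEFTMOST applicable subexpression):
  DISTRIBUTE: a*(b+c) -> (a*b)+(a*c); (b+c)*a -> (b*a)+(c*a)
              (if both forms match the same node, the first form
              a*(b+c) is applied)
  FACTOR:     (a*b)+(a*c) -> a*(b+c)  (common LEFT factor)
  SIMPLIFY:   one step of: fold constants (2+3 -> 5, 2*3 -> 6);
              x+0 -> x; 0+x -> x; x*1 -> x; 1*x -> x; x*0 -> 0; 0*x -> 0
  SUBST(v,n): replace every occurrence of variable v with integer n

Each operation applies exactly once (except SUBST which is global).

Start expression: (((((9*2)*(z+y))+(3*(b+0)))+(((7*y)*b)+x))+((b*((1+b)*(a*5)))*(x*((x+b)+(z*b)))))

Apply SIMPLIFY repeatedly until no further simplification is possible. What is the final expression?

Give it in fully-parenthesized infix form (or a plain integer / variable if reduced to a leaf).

Answer: ((((18*(z+y))+(3*b))+(((7*y)*b)+x))+((b*((1+b)*(a*5)))*(x*((x+b)+(z*b)))))

Derivation:
Start: (((((9*2)*(z+y))+(3*(b+0)))+(((7*y)*b)+x))+((b*((1+b)*(a*5)))*(x*((x+b)+(z*b)))))
Step 1: at LLLL: (9*2) -> 18; overall: (((((9*2)*(z+y))+(3*(b+0)))+(((7*y)*b)+x))+((b*((1+b)*(a*5)))*(x*((x+b)+(z*b))))) -> ((((18*(z+y))+(3*(b+0)))+(((7*y)*b)+x))+((b*((1+b)*(a*5)))*(x*((x+b)+(z*b)))))
Step 2: at LLRR: (b+0) -> b; overall: ((((18*(z+y))+(3*(b+0)))+(((7*y)*b)+x))+((b*((1+b)*(a*5)))*(x*((x+b)+(z*b))))) -> ((((18*(z+y))+(3*b))+(((7*y)*b)+x))+((b*((1+b)*(a*5)))*(x*((x+b)+(z*b)))))
Fixed point: ((((18*(z+y))+(3*b))+(((7*y)*b)+x))+((b*((1+b)*(a*5)))*(x*((x+b)+(z*b)))))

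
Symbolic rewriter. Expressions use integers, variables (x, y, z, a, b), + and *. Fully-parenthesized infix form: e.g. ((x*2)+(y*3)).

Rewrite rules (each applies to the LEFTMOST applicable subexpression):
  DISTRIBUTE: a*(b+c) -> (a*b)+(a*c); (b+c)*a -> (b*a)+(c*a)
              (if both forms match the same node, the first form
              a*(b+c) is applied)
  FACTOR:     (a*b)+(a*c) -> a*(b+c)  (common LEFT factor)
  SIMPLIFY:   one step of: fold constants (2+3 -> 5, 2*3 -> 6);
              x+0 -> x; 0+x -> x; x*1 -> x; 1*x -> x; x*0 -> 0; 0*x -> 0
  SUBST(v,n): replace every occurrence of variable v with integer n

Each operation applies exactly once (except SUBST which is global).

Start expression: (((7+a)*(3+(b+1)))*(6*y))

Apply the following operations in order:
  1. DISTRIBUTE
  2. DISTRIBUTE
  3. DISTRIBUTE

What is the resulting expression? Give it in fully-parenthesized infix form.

Answer: ((((7*3)+(a*3))*(6*y))+(((7+a)*(b+1))*(6*y)))

Derivation:
Start: (((7+a)*(3+(b+1)))*(6*y))
Apply DISTRIBUTE at L (target: ((7+a)*(3+(b+1)))): (((7+a)*(3+(b+1)))*(6*y)) -> ((((7+a)*3)+((7+a)*(b+1)))*(6*y))
Apply DISTRIBUTE at root (target: ((((7+a)*3)+((7+a)*(b+1)))*(6*y))): ((((7+a)*3)+((7+a)*(b+1)))*(6*y)) -> ((((7+a)*3)*(6*y))+(((7+a)*(b+1))*(6*y)))
Apply DISTRIBUTE at LL (target: ((7+a)*3)): ((((7+a)*3)*(6*y))+(((7+a)*(b+1))*(6*y))) -> ((((7*3)+(a*3))*(6*y))+(((7+a)*(b+1))*(6*y)))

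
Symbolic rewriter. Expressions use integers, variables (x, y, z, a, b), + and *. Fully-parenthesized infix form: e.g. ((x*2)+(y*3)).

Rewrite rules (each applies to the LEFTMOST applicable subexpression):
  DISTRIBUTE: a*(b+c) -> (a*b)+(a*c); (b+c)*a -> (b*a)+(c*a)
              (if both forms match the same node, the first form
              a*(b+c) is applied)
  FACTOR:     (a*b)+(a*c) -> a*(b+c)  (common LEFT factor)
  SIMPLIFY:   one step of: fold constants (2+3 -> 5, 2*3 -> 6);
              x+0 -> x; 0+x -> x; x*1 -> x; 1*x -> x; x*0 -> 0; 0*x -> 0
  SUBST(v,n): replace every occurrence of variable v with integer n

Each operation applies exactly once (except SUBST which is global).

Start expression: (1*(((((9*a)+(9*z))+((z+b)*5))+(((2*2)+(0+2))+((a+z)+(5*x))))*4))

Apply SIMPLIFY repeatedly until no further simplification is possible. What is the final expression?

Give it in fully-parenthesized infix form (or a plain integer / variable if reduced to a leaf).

Answer: (((((9*a)+(9*z))+((z+b)*5))+(6+((a+z)+(5*x))))*4)

Derivation:
Start: (1*(((((9*a)+(9*z))+((z+b)*5))+(((2*2)+(0+2))+((a+z)+(5*x))))*4))
Step 1: at root: (1*(((((9*a)+(9*z))+((z+b)*5))+(((2*2)+(0+2))+((a+z)+(5*x))))*4)) -> (((((9*a)+(9*z))+((z+b)*5))+(((2*2)+(0+2))+((a+z)+(5*x))))*4); overall: (1*(((((9*a)+(9*z))+((z+b)*5))+(((2*2)+(0+2))+((a+z)+(5*x))))*4)) -> (((((9*a)+(9*z))+((z+b)*5))+(((2*2)+(0+2))+((a+z)+(5*x))))*4)
Step 2: at LRLL: (2*2) -> 4; overall: (((((9*a)+(9*z))+((z+b)*5))+(((2*2)+(0+2))+((a+z)+(5*x))))*4) -> (((((9*a)+(9*z))+((z+b)*5))+((4+(0+2))+((a+z)+(5*x))))*4)
Step 3: at LRLR: (0+2) -> 2; overall: (((((9*a)+(9*z))+((z+b)*5))+((4+(0+2))+((a+z)+(5*x))))*4) -> (((((9*a)+(9*z))+((z+b)*5))+((4+2)+((a+z)+(5*x))))*4)
Step 4: at LRL: (4+2) -> 6; overall: (((((9*a)+(9*z))+((z+b)*5))+((4+2)+((a+z)+(5*x))))*4) -> (((((9*a)+(9*z))+((z+b)*5))+(6+((a+z)+(5*x))))*4)
Fixed point: (((((9*a)+(9*z))+((z+b)*5))+(6+((a+z)+(5*x))))*4)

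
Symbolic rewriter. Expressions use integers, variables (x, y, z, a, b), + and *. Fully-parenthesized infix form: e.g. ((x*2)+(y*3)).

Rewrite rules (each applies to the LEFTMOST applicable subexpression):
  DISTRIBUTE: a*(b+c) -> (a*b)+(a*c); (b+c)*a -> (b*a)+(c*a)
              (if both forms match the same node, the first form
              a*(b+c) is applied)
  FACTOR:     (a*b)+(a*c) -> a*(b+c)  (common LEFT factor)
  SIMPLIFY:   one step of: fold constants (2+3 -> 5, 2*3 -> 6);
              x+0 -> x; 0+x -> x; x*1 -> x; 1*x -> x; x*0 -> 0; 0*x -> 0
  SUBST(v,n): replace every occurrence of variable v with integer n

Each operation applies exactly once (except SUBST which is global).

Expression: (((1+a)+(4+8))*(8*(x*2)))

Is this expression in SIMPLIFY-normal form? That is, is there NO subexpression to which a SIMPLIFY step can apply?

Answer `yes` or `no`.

Answer: no

Derivation:
Expression: (((1+a)+(4+8))*(8*(x*2)))
Scanning for simplifiable subexpressions (pre-order)...
  at root: (((1+a)+(4+8))*(8*(x*2))) (not simplifiable)
  at L: ((1+a)+(4+8)) (not simplifiable)
  at LL: (1+a) (not simplifiable)
  at LR: (4+8) (SIMPLIFIABLE)
  at R: (8*(x*2)) (not simplifiable)
  at RR: (x*2) (not simplifiable)
Found simplifiable subexpr at path LR: (4+8)
One SIMPLIFY step would give: (((1+a)+12)*(8*(x*2)))
-> NOT in normal form.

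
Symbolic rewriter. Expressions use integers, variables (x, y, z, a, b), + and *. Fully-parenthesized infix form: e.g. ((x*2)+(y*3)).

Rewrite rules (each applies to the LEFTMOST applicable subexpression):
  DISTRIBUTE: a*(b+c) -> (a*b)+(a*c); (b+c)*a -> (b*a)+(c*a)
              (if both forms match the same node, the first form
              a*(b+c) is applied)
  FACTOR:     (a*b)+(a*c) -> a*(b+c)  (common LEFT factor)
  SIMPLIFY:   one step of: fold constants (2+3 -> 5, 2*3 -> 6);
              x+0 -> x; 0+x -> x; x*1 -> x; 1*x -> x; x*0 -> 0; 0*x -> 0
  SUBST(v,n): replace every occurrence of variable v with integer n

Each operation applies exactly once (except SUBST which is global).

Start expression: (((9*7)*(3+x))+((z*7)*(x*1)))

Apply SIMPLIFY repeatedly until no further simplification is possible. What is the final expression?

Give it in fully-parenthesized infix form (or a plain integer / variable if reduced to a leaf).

Answer: ((63*(3+x))+((z*7)*x))

Derivation:
Start: (((9*7)*(3+x))+((z*7)*(x*1)))
Step 1: at LL: (9*7) -> 63; overall: (((9*7)*(3+x))+((z*7)*(x*1))) -> ((63*(3+x))+((z*7)*(x*1)))
Step 2: at RR: (x*1) -> x; overall: ((63*(3+x))+((z*7)*(x*1))) -> ((63*(3+x))+((z*7)*x))
Fixed point: ((63*(3+x))+((z*7)*x))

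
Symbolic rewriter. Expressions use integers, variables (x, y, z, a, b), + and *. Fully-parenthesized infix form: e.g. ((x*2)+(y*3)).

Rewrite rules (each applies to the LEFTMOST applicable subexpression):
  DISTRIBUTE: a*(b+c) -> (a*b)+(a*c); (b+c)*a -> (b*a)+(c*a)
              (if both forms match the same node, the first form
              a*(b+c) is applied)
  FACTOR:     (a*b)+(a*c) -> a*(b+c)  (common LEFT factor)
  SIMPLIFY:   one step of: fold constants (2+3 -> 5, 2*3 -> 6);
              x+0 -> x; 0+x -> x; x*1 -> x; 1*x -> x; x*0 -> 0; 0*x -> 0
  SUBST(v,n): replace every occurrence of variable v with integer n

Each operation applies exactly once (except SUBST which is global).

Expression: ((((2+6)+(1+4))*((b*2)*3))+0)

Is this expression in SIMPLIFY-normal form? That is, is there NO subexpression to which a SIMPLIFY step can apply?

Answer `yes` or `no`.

Expression: ((((2+6)+(1+4))*((b*2)*3))+0)
Scanning for simplifiable subexpressions (pre-order)...
  at root: ((((2+6)+(1+4))*((b*2)*3))+0) (SIMPLIFIABLE)
  at L: (((2+6)+(1+4))*((b*2)*3)) (not simplifiable)
  at LL: ((2+6)+(1+4)) (not simplifiable)
  at LLL: (2+6) (SIMPLIFIABLE)
  at LLR: (1+4) (SIMPLIFIABLE)
  at LR: ((b*2)*3) (not simplifiable)
  at LRL: (b*2) (not simplifiable)
Found simplifiable subexpr at path root: ((((2+6)+(1+4))*((b*2)*3))+0)
One SIMPLIFY step would give: (((2+6)+(1+4))*((b*2)*3))
-> NOT in normal form.

Answer: no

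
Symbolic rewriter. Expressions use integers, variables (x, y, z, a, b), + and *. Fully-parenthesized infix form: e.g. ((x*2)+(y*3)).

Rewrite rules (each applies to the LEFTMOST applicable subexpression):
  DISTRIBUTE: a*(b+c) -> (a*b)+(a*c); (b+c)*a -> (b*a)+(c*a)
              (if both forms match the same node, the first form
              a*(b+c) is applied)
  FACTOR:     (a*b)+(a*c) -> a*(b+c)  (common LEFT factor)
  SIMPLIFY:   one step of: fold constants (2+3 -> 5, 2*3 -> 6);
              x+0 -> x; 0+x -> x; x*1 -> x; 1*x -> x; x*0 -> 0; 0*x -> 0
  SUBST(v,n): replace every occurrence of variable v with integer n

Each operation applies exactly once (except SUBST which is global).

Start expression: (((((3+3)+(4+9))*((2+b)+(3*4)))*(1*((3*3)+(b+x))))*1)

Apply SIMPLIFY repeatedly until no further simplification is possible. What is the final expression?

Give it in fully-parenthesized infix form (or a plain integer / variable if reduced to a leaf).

Start: (((((3+3)+(4+9))*((2+b)+(3*4)))*(1*((3*3)+(b+x))))*1)
Step 1: at root: (((((3+3)+(4+9))*((2+b)+(3*4)))*(1*((3*3)+(b+x))))*1) -> ((((3+3)+(4+9))*((2+b)+(3*4)))*(1*((3*3)+(b+x)))); overall: (((((3+3)+(4+9))*((2+b)+(3*4)))*(1*((3*3)+(b+x))))*1) -> ((((3+3)+(4+9))*((2+b)+(3*4)))*(1*((3*3)+(b+x))))
Step 2: at LLL: (3+3) -> 6; overall: ((((3+3)+(4+9))*((2+b)+(3*4)))*(1*((3*3)+(b+x)))) -> (((6+(4+9))*((2+b)+(3*4)))*(1*((3*3)+(b+x))))
Step 3: at LLR: (4+9) -> 13; overall: (((6+(4+9))*((2+b)+(3*4)))*(1*((3*3)+(b+x)))) -> (((6+13)*((2+b)+(3*4)))*(1*((3*3)+(b+x))))
Step 4: at LL: (6+13) -> 19; overall: (((6+13)*((2+b)+(3*4)))*(1*((3*3)+(b+x)))) -> ((19*((2+b)+(3*4)))*(1*((3*3)+(b+x))))
Step 5: at LRR: (3*4) -> 12; overall: ((19*((2+b)+(3*4)))*(1*((3*3)+(b+x)))) -> ((19*((2+b)+12))*(1*((3*3)+(b+x))))
Step 6: at R: (1*((3*3)+(b+x))) -> ((3*3)+(b+x)); overall: ((19*((2+b)+12))*(1*((3*3)+(b+x)))) -> ((19*((2+b)+12))*((3*3)+(b+x)))
Step 7: at RL: (3*3) -> 9; overall: ((19*((2+b)+12))*((3*3)+(b+x))) -> ((19*((2+b)+12))*(9+(b+x)))
Fixed point: ((19*((2+b)+12))*(9+(b+x)))

Answer: ((19*((2+b)+12))*(9+(b+x)))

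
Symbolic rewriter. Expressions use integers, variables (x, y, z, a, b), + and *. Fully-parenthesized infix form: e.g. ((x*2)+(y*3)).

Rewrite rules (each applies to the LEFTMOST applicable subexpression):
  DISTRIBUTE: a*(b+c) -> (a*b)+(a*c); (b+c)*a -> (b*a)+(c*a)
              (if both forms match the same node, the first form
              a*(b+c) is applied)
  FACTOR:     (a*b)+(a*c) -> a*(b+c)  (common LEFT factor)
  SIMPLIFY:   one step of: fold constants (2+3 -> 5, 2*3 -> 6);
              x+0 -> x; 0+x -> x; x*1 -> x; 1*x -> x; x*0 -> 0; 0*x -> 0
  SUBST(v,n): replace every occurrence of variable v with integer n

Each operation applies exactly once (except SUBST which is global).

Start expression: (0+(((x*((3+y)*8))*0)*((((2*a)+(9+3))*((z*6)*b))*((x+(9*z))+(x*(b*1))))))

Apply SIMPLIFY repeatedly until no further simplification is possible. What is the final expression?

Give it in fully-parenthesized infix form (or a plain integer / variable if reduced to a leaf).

Answer: 0

Derivation:
Start: (0+(((x*((3+y)*8))*0)*((((2*a)+(9+3))*((z*6)*b))*((x+(9*z))+(x*(b*1))))))
Step 1: at root: (0+(((x*((3+y)*8))*0)*((((2*a)+(9+3))*((z*6)*b))*((x+(9*z))+(x*(b*1)))))) -> (((x*((3+y)*8))*0)*((((2*a)+(9+3))*((z*6)*b))*((x+(9*z))+(x*(b*1))))); overall: (0+(((x*((3+y)*8))*0)*((((2*a)+(9+3))*((z*6)*b))*((x+(9*z))+(x*(b*1)))))) -> (((x*((3+y)*8))*0)*((((2*a)+(9+3))*((z*6)*b))*((x+(9*z))+(x*(b*1)))))
Step 2: at L: ((x*((3+y)*8))*0) -> 0; overall: (((x*((3+y)*8))*0)*((((2*a)+(9+3))*((z*6)*b))*((x+(9*z))+(x*(b*1))))) -> (0*((((2*a)+(9+3))*((z*6)*b))*((x+(9*z))+(x*(b*1)))))
Step 3: at root: (0*((((2*a)+(9+3))*((z*6)*b))*((x+(9*z))+(x*(b*1))))) -> 0; overall: (0*((((2*a)+(9+3))*((z*6)*b))*((x+(9*z))+(x*(b*1))))) -> 0
Fixed point: 0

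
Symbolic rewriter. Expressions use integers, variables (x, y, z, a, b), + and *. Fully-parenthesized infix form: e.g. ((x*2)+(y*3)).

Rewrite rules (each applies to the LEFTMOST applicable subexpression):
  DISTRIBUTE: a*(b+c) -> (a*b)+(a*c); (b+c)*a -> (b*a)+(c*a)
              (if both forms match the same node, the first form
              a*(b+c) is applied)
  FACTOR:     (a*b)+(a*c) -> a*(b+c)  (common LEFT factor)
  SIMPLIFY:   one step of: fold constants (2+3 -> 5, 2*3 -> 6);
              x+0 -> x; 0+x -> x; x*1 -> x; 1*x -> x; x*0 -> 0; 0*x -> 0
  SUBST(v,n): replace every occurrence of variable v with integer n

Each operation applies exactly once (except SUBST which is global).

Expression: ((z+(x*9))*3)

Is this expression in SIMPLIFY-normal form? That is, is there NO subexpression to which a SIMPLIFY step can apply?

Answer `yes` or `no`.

Answer: yes

Derivation:
Expression: ((z+(x*9))*3)
Scanning for simplifiable subexpressions (pre-order)...
  at root: ((z+(x*9))*3) (not simplifiable)
  at L: (z+(x*9)) (not simplifiable)
  at LR: (x*9) (not simplifiable)
Result: no simplifiable subexpression found -> normal form.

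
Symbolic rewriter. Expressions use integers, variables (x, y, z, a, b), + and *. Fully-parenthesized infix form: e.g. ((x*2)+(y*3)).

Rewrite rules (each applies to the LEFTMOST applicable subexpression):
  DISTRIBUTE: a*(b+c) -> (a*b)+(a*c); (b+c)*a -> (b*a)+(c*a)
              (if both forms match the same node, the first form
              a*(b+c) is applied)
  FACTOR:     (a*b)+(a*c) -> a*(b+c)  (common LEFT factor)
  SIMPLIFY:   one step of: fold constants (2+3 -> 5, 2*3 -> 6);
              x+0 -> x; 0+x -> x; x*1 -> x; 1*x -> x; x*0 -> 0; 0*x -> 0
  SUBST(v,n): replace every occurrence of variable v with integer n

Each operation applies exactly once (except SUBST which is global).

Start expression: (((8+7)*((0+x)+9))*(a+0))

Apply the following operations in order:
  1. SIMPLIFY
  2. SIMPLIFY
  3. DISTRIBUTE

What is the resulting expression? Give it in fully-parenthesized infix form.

Start: (((8+7)*((0+x)+9))*(a+0))
Apply SIMPLIFY at LL (target: (8+7)): (((8+7)*((0+x)+9))*(a+0)) -> ((15*((0+x)+9))*(a+0))
Apply SIMPLIFY at LRL (target: (0+x)): ((15*((0+x)+9))*(a+0)) -> ((15*(x+9))*(a+0))
Apply DISTRIBUTE at root (target: ((15*(x+9))*(a+0))): ((15*(x+9))*(a+0)) -> (((15*(x+9))*a)+((15*(x+9))*0))

Answer: (((15*(x+9))*a)+((15*(x+9))*0))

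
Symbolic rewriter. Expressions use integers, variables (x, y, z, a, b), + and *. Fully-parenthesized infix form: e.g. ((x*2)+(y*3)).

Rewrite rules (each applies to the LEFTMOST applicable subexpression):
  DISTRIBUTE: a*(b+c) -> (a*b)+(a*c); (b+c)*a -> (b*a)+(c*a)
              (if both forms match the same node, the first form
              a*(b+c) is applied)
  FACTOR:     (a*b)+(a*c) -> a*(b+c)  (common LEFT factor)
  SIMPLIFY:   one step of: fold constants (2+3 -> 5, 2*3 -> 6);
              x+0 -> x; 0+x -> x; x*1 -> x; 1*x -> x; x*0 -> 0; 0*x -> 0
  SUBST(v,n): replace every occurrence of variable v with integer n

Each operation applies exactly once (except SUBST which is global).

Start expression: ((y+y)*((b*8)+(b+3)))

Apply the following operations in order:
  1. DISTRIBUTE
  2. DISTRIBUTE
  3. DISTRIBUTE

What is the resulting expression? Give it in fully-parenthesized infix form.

Start: ((y+y)*((b*8)+(b+3)))
Apply DISTRIBUTE at root (target: ((y+y)*((b*8)+(b+3)))): ((y+y)*((b*8)+(b+3))) -> (((y+y)*(b*8))+((y+y)*(b+3)))
Apply DISTRIBUTE at L (target: ((y+y)*(b*8))): (((y+y)*(b*8))+((y+y)*(b+3))) -> (((y*(b*8))+(y*(b*8)))+((y+y)*(b+3)))
Apply DISTRIBUTE at R (target: ((y+y)*(b+3))): (((y*(b*8))+(y*(b*8)))+((y+y)*(b+3))) -> (((y*(b*8))+(y*(b*8)))+(((y+y)*b)+((y+y)*3)))

Answer: (((y*(b*8))+(y*(b*8)))+(((y+y)*b)+((y+y)*3)))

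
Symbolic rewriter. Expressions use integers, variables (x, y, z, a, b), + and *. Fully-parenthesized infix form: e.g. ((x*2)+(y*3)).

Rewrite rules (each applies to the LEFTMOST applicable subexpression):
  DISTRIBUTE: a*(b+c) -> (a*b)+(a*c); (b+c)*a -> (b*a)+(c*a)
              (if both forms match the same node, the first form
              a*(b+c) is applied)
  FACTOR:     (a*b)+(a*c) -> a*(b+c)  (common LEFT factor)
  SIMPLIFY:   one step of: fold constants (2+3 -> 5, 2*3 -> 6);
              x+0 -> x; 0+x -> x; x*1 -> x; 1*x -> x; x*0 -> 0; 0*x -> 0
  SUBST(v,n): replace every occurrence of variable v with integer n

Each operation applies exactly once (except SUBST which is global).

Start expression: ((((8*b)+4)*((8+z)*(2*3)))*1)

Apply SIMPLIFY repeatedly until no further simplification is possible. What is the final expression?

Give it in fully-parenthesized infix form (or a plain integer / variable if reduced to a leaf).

Start: ((((8*b)+4)*((8+z)*(2*3)))*1)
Step 1: at root: ((((8*b)+4)*((8+z)*(2*3)))*1) -> (((8*b)+4)*((8+z)*(2*3))); overall: ((((8*b)+4)*((8+z)*(2*3)))*1) -> (((8*b)+4)*((8+z)*(2*3)))
Step 2: at RR: (2*3) -> 6; overall: (((8*b)+4)*((8+z)*(2*3))) -> (((8*b)+4)*((8+z)*6))
Fixed point: (((8*b)+4)*((8+z)*6))

Answer: (((8*b)+4)*((8+z)*6))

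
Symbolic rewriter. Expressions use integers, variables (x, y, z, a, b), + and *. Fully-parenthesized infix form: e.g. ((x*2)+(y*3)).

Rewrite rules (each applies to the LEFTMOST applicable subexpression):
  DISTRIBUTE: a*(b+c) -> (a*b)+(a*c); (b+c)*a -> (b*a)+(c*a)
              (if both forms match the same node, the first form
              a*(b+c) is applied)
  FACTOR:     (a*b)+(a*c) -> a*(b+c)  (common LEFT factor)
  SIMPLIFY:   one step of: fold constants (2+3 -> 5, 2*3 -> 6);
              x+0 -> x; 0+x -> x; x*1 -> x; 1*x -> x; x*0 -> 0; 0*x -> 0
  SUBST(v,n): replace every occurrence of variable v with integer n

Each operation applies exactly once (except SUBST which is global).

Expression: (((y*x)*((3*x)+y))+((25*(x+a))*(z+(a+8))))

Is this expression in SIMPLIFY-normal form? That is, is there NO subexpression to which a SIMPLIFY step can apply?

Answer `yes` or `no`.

Answer: yes

Derivation:
Expression: (((y*x)*((3*x)+y))+((25*(x+a))*(z+(a+8))))
Scanning for simplifiable subexpressions (pre-order)...
  at root: (((y*x)*((3*x)+y))+((25*(x+a))*(z+(a+8)))) (not simplifiable)
  at L: ((y*x)*((3*x)+y)) (not simplifiable)
  at LL: (y*x) (not simplifiable)
  at LR: ((3*x)+y) (not simplifiable)
  at LRL: (3*x) (not simplifiable)
  at R: ((25*(x+a))*(z+(a+8))) (not simplifiable)
  at RL: (25*(x+a)) (not simplifiable)
  at RLR: (x+a) (not simplifiable)
  at RR: (z+(a+8)) (not simplifiable)
  at RRR: (a+8) (not simplifiable)
Result: no simplifiable subexpression found -> normal form.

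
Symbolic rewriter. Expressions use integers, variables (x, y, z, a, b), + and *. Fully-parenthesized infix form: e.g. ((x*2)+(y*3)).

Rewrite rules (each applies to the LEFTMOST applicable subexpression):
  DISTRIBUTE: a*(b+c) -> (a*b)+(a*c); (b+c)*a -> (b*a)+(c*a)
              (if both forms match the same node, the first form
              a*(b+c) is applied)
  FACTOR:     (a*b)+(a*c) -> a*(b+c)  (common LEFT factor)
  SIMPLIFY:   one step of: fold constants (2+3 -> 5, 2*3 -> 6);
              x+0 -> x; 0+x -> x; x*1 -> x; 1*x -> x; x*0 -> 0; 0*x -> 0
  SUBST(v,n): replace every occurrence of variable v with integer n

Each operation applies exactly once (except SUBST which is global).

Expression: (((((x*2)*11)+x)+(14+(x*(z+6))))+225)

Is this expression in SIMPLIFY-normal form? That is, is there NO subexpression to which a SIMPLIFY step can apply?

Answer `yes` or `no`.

Expression: (((((x*2)*11)+x)+(14+(x*(z+6))))+225)
Scanning for simplifiable subexpressions (pre-order)...
  at root: (((((x*2)*11)+x)+(14+(x*(z+6))))+225) (not simplifiable)
  at L: ((((x*2)*11)+x)+(14+(x*(z+6)))) (not simplifiable)
  at LL: (((x*2)*11)+x) (not simplifiable)
  at LLL: ((x*2)*11) (not simplifiable)
  at LLLL: (x*2) (not simplifiable)
  at LR: (14+(x*(z+6))) (not simplifiable)
  at LRR: (x*(z+6)) (not simplifiable)
  at LRRR: (z+6) (not simplifiable)
Result: no simplifiable subexpression found -> normal form.

Answer: yes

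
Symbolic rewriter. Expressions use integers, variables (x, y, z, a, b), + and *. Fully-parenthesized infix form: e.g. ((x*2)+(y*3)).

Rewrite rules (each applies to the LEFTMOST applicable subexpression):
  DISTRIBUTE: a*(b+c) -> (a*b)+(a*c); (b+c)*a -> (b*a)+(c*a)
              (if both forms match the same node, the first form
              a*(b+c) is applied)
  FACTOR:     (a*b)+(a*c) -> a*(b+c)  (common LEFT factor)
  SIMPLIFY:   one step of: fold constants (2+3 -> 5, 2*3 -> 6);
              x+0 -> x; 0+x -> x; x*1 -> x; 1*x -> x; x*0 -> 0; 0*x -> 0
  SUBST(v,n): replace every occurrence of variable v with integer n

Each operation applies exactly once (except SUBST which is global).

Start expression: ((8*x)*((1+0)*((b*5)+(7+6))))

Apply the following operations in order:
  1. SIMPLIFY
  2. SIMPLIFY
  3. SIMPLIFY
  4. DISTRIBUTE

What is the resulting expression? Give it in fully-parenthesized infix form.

Answer: (((8*x)*(b*5))+((8*x)*13))

Derivation:
Start: ((8*x)*((1+0)*((b*5)+(7+6))))
Apply SIMPLIFY at RL (target: (1+0)): ((8*x)*((1+0)*((b*5)+(7+6)))) -> ((8*x)*(1*((b*5)+(7+6))))
Apply SIMPLIFY at R (target: (1*((b*5)+(7+6)))): ((8*x)*(1*((b*5)+(7+6)))) -> ((8*x)*((b*5)+(7+6)))
Apply SIMPLIFY at RR (target: (7+6)): ((8*x)*((b*5)+(7+6))) -> ((8*x)*((b*5)+13))
Apply DISTRIBUTE at root (target: ((8*x)*((b*5)+13))): ((8*x)*((b*5)+13)) -> (((8*x)*(b*5))+((8*x)*13))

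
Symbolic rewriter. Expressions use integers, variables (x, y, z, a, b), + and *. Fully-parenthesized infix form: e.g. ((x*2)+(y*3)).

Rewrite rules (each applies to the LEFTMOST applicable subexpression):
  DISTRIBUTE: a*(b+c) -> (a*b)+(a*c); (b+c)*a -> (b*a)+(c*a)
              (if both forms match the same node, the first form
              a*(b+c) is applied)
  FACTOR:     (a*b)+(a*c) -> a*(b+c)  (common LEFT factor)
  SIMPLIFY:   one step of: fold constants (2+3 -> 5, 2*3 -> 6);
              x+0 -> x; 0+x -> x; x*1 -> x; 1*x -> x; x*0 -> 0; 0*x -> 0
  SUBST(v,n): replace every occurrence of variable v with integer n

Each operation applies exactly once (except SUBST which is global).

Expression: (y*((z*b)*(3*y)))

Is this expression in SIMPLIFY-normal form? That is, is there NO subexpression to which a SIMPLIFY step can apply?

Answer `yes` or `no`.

Expression: (y*((z*b)*(3*y)))
Scanning for simplifiable subexpressions (pre-order)...
  at root: (y*((z*b)*(3*y))) (not simplifiable)
  at R: ((z*b)*(3*y)) (not simplifiable)
  at RL: (z*b) (not simplifiable)
  at RR: (3*y) (not simplifiable)
Result: no simplifiable subexpression found -> normal form.

Answer: yes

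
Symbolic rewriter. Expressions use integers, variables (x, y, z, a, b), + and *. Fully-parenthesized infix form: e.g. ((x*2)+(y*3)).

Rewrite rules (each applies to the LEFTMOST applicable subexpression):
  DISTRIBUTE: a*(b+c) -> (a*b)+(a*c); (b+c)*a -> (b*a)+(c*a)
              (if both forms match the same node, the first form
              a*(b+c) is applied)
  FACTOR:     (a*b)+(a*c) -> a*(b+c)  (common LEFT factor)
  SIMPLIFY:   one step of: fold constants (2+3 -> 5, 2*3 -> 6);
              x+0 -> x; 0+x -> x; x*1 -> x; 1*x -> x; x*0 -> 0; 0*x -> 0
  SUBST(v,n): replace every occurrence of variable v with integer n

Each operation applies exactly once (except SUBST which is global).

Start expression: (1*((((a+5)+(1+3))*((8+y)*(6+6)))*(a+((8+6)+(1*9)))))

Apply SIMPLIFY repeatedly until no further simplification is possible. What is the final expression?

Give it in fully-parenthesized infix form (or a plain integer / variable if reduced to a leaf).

Start: (1*((((a+5)+(1+3))*((8+y)*(6+6)))*(a+((8+6)+(1*9)))))
Step 1: at root: (1*((((a+5)+(1+3))*((8+y)*(6+6)))*(a+((8+6)+(1*9))))) -> ((((a+5)+(1+3))*((8+y)*(6+6)))*(a+((8+6)+(1*9)))); overall: (1*((((a+5)+(1+3))*((8+y)*(6+6)))*(a+((8+6)+(1*9))))) -> ((((a+5)+(1+3))*((8+y)*(6+6)))*(a+((8+6)+(1*9))))
Step 2: at LLR: (1+3) -> 4; overall: ((((a+5)+(1+3))*((8+y)*(6+6)))*(a+((8+6)+(1*9)))) -> ((((a+5)+4)*((8+y)*(6+6)))*(a+((8+6)+(1*9))))
Step 3: at LRR: (6+6) -> 12; overall: ((((a+5)+4)*((8+y)*(6+6)))*(a+((8+6)+(1*9)))) -> ((((a+5)+4)*((8+y)*12))*(a+((8+6)+(1*9))))
Step 4: at RRL: (8+6) -> 14; overall: ((((a+5)+4)*((8+y)*12))*(a+((8+6)+(1*9)))) -> ((((a+5)+4)*((8+y)*12))*(a+(14+(1*9))))
Step 5: at RRR: (1*9) -> 9; overall: ((((a+5)+4)*((8+y)*12))*(a+(14+(1*9)))) -> ((((a+5)+4)*((8+y)*12))*(a+(14+9)))
Step 6: at RR: (14+9) -> 23; overall: ((((a+5)+4)*((8+y)*12))*(a+(14+9))) -> ((((a+5)+4)*((8+y)*12))*(a+23))
Fixed point: ((((a+5)+4)*((8+y)*12))*(a+23))

Answer: ((((a+5)+4)*((8+y)*12))*(a+23))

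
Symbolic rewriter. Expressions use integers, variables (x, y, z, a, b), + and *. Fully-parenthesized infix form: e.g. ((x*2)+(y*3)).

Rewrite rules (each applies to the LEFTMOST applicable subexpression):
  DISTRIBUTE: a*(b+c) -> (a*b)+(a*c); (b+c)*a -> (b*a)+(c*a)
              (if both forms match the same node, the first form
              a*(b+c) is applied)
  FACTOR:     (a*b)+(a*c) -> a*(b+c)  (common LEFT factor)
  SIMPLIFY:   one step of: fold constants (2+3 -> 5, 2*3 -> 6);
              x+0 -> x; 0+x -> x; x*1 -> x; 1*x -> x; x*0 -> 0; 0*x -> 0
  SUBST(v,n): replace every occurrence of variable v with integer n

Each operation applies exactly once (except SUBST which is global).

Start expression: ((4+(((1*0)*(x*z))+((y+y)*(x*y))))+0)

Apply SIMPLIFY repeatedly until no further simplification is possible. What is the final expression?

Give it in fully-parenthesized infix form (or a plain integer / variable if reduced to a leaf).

Start: ((4+(((1*0)*(x*z))+((y+y)*(x*y))))+0)
Step 1: at root: ((4+(((1*0)*(x*z))+((y+y)*(x*y))))+0) -> (4+(((1*0)*(x*z))+((y+y)*(x*y)))); overall: ((4+(((1*0)*(x*z))+((y+y)*(x*y))))+0) -> (4+(((1*0)*(x*z))+((y+y)*(x*y))))
Step 2: at RLL: (1*0) -> 0; overall: (4+(((1*0)*(x*z))+((y+y)*(x*y)))) -> (4+((0*(x*z))+((y+y)*(x*y))))
Step 3: at RL: (0*(x*z)) -> 0; overall: (4+((0*(x*z))+((y+y)*(x*y)))) -> (4+(0+((y+y)*(x*y))))
Step 4: at R: (0+((y+y)*(x*y))) -> ((y+y)*(x*y)); overall: (4+(0+((y+y)*(x*y)))) -> (4+((y+y)*(x*y)))
Fixed point: (4+((y+y)*(x*y)))

Answer: (4+((y+y)*(x*y)))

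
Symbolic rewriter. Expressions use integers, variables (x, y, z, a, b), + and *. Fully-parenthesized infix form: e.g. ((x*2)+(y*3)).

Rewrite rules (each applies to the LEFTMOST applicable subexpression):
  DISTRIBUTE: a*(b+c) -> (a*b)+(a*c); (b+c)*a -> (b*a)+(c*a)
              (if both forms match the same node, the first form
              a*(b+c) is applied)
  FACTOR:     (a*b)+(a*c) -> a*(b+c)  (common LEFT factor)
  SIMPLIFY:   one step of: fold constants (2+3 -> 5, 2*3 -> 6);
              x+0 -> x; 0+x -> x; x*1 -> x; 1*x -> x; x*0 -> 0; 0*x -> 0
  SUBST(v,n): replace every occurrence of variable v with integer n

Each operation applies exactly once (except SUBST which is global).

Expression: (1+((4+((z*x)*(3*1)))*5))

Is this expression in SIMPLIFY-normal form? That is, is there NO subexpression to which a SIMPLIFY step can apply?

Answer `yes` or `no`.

Answer: no

Derivation:
Expression: (1+((4+((z*x)*(3*1)))*5))
Scanning for simplifiable subexpressions (pre-order)...
  at root: (1+((4+((z*x)*(3*1)))*5)) (not simplifiable)
  at R: ((4+((z*x)*(3*1)))*5) (not simplifiable)
  at RL: (4+((z*x)*(3*1))) (not simplifiable)
  at RLR: ((z*x)*(3*1)) (not simplifiable)
  at RLRL: (z*x) (not simplifiable)
  at RLRR: (3*1) (SIMPLIFIABLE)
Found simplifiable subexpr at path RLRR: (3*1)
One SIMPLIFY step would give: (1+((4+((z*x)*3))*5))
-> NOT in normal form.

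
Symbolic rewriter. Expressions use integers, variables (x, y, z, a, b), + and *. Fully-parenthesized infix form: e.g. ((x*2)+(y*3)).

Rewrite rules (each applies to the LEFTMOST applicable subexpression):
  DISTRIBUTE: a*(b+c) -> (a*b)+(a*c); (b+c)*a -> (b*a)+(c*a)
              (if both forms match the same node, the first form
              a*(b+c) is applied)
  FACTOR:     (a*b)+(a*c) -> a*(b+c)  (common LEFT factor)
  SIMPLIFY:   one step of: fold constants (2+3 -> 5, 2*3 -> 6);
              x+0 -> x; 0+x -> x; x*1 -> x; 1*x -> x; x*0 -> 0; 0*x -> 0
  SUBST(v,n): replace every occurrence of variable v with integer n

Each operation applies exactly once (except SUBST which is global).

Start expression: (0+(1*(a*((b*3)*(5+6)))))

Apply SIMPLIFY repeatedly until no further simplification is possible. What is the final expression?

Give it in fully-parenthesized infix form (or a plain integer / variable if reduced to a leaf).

Start: (0+(1*(a*((b*3)*(5+6)))))
Step 1: at root: (0+(1*(a*((b*3)*(5+6))))) -> (1*(a*((b*3)*(5+6)))); overall: (0+(1*(a*((b*3)*(5+6))))) -> (1*(a*((b*3)*(5+6))))
Step 2: at root: (1*(a*((b*3)*(5+6)))) -> (a*((b*3)*(5+6))); overall: (1*(a*((b*3)*(5+6)))) -> (a*((b*3)*(5+6)))
Step 3: at RR: (5+6) -> 11; overall: (a*((b*3)*(5+6))) -> (a*((b*3)*11))
Fixed point: (a*((b*3)*11))

Answer: (a*((b*3)*11))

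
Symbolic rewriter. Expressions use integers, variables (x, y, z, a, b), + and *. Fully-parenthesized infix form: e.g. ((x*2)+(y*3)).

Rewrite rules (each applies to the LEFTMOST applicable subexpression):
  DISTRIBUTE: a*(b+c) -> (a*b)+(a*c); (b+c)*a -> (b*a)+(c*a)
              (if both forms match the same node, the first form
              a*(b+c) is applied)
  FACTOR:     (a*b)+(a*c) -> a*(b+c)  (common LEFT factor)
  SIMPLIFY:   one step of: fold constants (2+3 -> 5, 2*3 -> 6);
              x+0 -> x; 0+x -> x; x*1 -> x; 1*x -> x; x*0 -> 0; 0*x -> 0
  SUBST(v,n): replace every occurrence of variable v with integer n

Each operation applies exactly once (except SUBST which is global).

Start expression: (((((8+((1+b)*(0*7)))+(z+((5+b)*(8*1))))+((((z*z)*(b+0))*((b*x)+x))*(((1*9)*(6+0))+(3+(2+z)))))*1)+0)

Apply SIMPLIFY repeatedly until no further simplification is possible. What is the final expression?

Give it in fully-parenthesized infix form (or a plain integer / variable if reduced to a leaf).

Start: (((((8+((1+b)*(0*7)))+(z+((5+b)*(8*1))))+((((z*z)*(b+0))*((b*x)+x))*(((1*9)*(6+0))+(3+(2+z)))))*1)+0)
Step 1: at root: (((((8+((1+b)*(0*7)))+(z+((5+b)*(8*1))))+((((z*z)*(b+0))*((b*x)+x))*(((1*9)*(6+0))+(3+(2+z)))))*1)+0) -> ((((8+((1+b)*(0*7)))+(z+((5+b)*(8*1))))+((((z*z)*(b+0))*((b*x)+x))*(((1*9)*(6+0))+(3+(2+z)))))*1); overall: (((((8+((1+b)*(0*7)))+(z+((5+b)*(8*1))))+((((z*z)*(b+0))*((b*x)+x))*(((1*9)*(6+0))+(3+(2+z)))))*1)+0) -> ((((8+((1+b)*(0*7)))+(z+((5+b)*(8*1))))+((((z*z)*(b+0))*((b*x)+x))*(((1*9)*(6+0))+(3+(2+z)))))*1)
Step 2: at root: ((((8+((1+b)*(0*7)))+(z+((5+b)*(8*1))))+((((z*z)*(b+0))*((b*x)+x))*(((1*9)*(6+0))+(3+(2+z)))))*1) -> (((8+((1+b)*(0*7)))+(z+((5+b)*(8*1))))+((((z*z)*(b+0))*((b*x)+x))*(((1*9)*(6+0))+(3+(2+z))))); overall: ((((8+((1+b)*(0*7)))+(z+((5+b)*(8*1))))+((((z*z)*(b+0))*((b*x)+x))*(((1*9)*(6+0))+(3+(2+z)))))*1) -> (((8+((1+b)*(0*7)))+(z+((5+b)*(8*1))))+((((z*z)*(b+0))*((b*x)+x))*(((1*9)*(6+0))+(3+(2+z)))))
Step 3: at LLRR: (0*7) -> 0; overall: (((8+((1+b)*(0*7)))+(z+((5+b)*(8*1))))+((((z*z)*(b+0))*((b*x)+x))*(((1*9)*(6+0))+(3+(2+z))))) -> (((8+((1+b)*0))+(z+((5+b)*(8*1))))+((((z*z)*(b+0))*((b*x)+x))*(((1*9)*(6+0))+(3+(2+z)))))
Step 4: at LLR: ((1+b)*0) -> 0; overall: (((8+((1+b)*0))+(z+((5+b)*(8*1))))+((((z*z)*(b+0))*((b*x)+x))*(((1*9)*(6+0))+(3+(2+z))))) -> (((8+0)+(z+((5+b)*(8*1))))+((((z*z)*(b+0))*((b*x)+x))*(((1*9)*(6+0))+(3+(2+z)))))
Step 5: at LL: (8+0) -> 8; overall: (((8+0)+(z+((5+b)*(8*1))))+((((z*z)*(b+0))*((b*x)+x))*(((1*9)*(6+0))+(3+(2+z))))) -> ((8+(z+((5+b)*(8*1))))+((((z*z)*(b+0))*((b*x)+x))*(((1*9)*(6+0))+(3+(2+z)))))
Step 6: at LRRR: (8*1) -> 8; overall: ((8+(z+((5+b)*(8*1))))+((((z*z)*(b+0))*((b*x)+x))*(((1*9)*(6+0))+(3+(2+z))))) -> ((8+(z+((5+b)*8)))+((((z*z)*(b+0))*((b*x)+x))*(((1*9)*(6+0))+(3+(2+z)))))
Step 7: at RLLR: (b+0) -> b; overall: ((8+(z+((5+b)*8)))+((((z*z)*(b+0))*((b*x)+x))*(((1*9)*(6+0))+(3+(2+z))))) -> ((8+(z+((5+b)*8)))+((((z*z)*b)*((b*x)+x))*(((1*9)*(6+0))+(3+(2+z)))))
Step 8: at RRLL: (1*9) -> 9; overall: ((8+(z+((5+b)*8)))+((((z*z)*b)*((b*x)+x))*(((1*9)*(6+0))+(3+(2+z))))) -> ((8+(z+((5+b)*8)))+((((z*z)*b)*((b*x)+x))*((9*(6+0))+(3+(2+z)))))
Step 9: at RRLR: (6+0) -> 6; overall: ((8+(z+((5+b)*8)))+((((z*z)*b)*((b*x)+x))*((9*(6+0))+(3+(2+z))))) -> ((8+(z+((5+b)*8)))+((((z*z)*b)*((b*x)+x))*((9*6)+(3+(2+z)))))
Step 10: at RRL: (9*6) -> 54; overall: ((8+(z+((5+b)*8)))+((((z*z)*b)*((b*x)+x))*((9*6)+(3+(2+z))))) -> ((8+(z+((5+b)*8)))+((((z*z)*b)*((b*x)+x))*(54+(3+(2+z)))))
Fixed point: ((8+(z+((5+b)*8)))+((((z*z)*b)*((b*x)+x))*(54+(3+(2+z)))))

Answer: ((8+(z+((5+b)*8)))+((((z*z)*b)*((b*x)+x))*(54+(3+(2+z)))))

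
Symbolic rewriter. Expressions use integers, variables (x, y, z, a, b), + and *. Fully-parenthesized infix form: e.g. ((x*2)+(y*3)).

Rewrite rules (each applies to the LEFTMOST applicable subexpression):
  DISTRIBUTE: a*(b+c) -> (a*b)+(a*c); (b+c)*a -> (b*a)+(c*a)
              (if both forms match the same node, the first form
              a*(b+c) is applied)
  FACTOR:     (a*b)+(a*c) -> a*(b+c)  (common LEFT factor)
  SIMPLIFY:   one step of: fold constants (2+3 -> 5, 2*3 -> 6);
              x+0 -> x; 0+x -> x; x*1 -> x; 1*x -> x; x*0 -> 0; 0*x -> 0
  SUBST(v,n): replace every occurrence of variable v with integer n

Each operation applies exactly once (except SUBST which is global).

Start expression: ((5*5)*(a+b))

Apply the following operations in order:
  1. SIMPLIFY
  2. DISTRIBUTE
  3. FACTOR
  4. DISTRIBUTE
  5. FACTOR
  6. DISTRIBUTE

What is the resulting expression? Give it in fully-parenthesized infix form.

Start: ((5*5)*(a+b))
Apply SIMPLIFY at L (target: (5*5)): ((5*5)*(a+b)) -> (25*(a+b))
Apply DISTRIBUTE at root (target: (25*(a+b))): (25*(a+b)) -> ((25*a)+(25*b))
Apply FACTOR at root (target: ((25*a)+(25*b))): ((25*a)+(25*b)) -> (25*(a+b))
Apply DISTRIBUTE at root (target: (25*(a+b))): (25*(a+b)) -> ((25*a)+(25*b))
Apply FACTOR at root (target: ((25*a)+(25*b))): ((25*a)+(25*b)) -> (25*(a+b))
Apply DISTRIBUTE at root (target: (25*(a+b))): (25*(a+b)) -> ((25*a)+(25*b))

Answer: ((25*a)+(25*b))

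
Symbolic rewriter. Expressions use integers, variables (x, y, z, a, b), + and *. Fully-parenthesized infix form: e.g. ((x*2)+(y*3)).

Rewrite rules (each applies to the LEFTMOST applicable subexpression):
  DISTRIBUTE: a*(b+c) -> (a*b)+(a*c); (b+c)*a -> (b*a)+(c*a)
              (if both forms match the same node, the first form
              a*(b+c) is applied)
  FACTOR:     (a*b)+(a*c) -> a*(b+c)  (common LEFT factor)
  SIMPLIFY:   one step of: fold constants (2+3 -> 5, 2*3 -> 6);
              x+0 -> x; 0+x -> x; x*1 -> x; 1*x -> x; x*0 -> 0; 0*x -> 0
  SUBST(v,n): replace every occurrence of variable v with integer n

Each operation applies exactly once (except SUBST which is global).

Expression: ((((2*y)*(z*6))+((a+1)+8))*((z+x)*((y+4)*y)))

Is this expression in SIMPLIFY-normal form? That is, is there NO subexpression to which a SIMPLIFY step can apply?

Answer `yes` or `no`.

Answer: yes

Derivation:
Expression: ((((2*y)*(z*6))+((a+1)+8))*((z+x)*((y+4)*y)))
Scanning for simplifiable subexpressions (pre-order)...
  at root: ((((2*y)*(z*6))+((a+1)+8))*((z+x)*((y+4)*y))) (not simplifiable)
  at L: (((2*y)*(z*6))+((a+1)+8)) (not simplifiable)
  at LL: ((2*y)*(z*6)) (not simplifiable)
  at LLL: (2*y) (not simplifiable)
  at LLR: (z*6) (not simplifiable)
  at LR: ((a+1)+8) (not simplifiable)
  at LRL: (a+1) (not simplifiable)
  at R: ((z+x)*((y+4)*y)) (not simplifiable)
  at RL: (z+x) (not simplifiable)
  at RR: ((y+4)*y) (not simplifiable)
  at RRL: (y+4) (not simplifiable)
Result: no simplifiable subexpression found -> normal form.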